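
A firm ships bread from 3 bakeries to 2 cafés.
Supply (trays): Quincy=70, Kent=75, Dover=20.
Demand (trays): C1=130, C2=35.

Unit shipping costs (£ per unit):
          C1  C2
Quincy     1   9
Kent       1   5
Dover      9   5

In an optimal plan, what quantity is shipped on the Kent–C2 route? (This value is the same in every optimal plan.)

15

Solving gives:
  Quincy->C1: 70 × £1 = £70
  Kent->C1: 60 × £1 = £60
  Kent->C2: 15 × £5 = £75
  Dover->C2: 20 × £5 = £100
Total cost = £305.
So Kent→C2 carries 15 trays.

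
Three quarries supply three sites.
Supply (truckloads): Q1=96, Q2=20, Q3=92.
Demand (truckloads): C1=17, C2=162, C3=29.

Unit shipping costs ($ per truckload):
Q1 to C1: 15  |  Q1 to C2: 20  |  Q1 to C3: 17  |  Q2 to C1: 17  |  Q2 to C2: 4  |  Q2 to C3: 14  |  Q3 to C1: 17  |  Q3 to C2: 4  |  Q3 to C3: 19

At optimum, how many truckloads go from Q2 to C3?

Solving gives:
  Q1–C1: 17 truckloads
  Q1–C2: 50 truckloads
  Q1–C3: 29 truckloads
  Q2–C2: 20 truckloads
  Q3–C2: 92 truckloads
Total cost = $2196.
The route Q2→C3 is not used.

0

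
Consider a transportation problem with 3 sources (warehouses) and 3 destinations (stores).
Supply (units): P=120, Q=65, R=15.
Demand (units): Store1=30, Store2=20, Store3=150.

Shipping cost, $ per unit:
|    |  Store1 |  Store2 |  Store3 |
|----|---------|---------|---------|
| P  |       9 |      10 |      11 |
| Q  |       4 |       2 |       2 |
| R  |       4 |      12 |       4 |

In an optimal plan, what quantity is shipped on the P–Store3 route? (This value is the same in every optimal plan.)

70

The minimum-cost plan:
  P→Store1: 30 × $9 = $270
  P→Store2: 20 × $10 = $200
  P→Store3: 70 × $11 = $770
  Q→Store3: 65 × $2 = $130
  R→Store3: 15 × $4 = $60
Total cost = $1430.
So P→Store3 carries 70 units.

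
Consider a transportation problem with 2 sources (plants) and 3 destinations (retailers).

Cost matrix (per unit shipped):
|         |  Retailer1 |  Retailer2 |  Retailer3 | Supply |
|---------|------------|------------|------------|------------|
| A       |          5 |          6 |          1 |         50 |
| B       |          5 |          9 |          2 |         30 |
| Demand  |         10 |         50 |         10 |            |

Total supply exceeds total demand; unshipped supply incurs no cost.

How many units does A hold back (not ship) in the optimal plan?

0

An optimal plan:
  A->Retailer2: 50 × 6 = 300
  B->Retailer1: 10 × 5 = 50
  B->Retailer3: 10 × 2 = 20
Total cost = 370.
A ships 50 of its 50, leaving 0.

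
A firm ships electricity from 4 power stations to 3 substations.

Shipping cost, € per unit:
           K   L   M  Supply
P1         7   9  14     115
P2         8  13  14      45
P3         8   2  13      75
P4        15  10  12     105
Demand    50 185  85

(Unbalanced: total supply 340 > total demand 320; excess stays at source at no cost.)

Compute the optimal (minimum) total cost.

A cheapest plan:
  P1→K: 5 × €7 = €35
  P1→L: 110 × €9 = €990
  P2→K: 45 × €8 = €360
  P3→L: 75 × €2 = €150
  P4→M: 85 × €12 = €1020
Total = 35 + 990 + 360 + 150 + 1020 = €2555.

2555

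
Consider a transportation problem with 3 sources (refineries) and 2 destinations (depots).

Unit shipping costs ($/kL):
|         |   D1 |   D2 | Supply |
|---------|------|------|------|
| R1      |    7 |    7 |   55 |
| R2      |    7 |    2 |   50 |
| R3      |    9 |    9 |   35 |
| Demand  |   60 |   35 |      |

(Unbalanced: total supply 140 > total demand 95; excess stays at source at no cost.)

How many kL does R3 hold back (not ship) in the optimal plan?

An optimal plan:
  R1→D1: 45 × $7 = $315
  R2→D1: 15 × $7 = $105
  R2→D2: 35 × $2 = $70
Total cost = $490.
R3 ships 0 of its 35, leaving 35.

35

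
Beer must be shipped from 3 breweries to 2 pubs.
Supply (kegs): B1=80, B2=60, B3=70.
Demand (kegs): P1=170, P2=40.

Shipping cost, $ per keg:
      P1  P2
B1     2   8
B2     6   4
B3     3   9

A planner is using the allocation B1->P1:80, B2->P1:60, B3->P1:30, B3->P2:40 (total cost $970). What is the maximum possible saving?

320

Current plan cost = 80·2 + 60·6 + 30·3 + 40·9 = $970.
Optimal plan:
  B1–P1: 80 × $2 = $160
  B2–P1: 20 × $6 = $120
  B2–P2: 40 × $4 = $160
  B3–P1: 70 × $3 = $210
Optimal cost = $650.
Saving = 970 − 650 = $320.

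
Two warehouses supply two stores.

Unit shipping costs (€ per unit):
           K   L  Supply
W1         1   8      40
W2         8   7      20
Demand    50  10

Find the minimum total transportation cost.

Optimal allocation:
  W1 to K: 40 × €1 = €40
  W2 to K: 10 × €8 = €80
  W2 to L: 10 × €7 = €70
Total = 40 + 80 + 70 = €190.

190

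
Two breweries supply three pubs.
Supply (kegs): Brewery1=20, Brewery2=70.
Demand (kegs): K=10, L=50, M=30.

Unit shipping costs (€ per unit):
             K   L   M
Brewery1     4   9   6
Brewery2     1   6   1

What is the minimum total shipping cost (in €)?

A cheapest plan:
  Brewery1 to L: 20 × €9 = €180
  Brewery2 to K: 10 × €1 = €10
  Brewery2 to L: 30 × €6 = €180
  Brewery2 to M: 30 × €1 = €30
Total = 180 + 10 + 180 + 30 = €400.

400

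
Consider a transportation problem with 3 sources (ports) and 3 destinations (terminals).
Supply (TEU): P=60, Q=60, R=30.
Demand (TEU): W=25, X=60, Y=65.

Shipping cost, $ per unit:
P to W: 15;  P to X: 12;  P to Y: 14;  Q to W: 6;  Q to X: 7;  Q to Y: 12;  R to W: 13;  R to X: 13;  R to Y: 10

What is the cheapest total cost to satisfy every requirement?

1485

Optimal allocation:
  P to X: 25 TEU
  P to Y: 35 TEU
  Q to W: 25 TEU
  Q to X: 35 TEU
  R to Y: 30 TEU
Total cost = $1485.
(Supply check: P ships 60; Q ships 60; R ships 30.)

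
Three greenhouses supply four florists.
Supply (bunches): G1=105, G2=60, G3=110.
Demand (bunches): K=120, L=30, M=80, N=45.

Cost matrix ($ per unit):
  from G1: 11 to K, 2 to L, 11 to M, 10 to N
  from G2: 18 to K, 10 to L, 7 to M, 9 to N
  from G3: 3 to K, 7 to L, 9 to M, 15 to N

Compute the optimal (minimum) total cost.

1590

An optimal shipping plan:
  G1 to K: 10 × $11 = $110
  G1 to L: 30 × $2 = $60
  G1 to M: 20 × $11 = $220
  G1 to N: 45 × $10 = $450
  G2 to M: 60 × $7 = $420
  G3 to K: 110 × $3 = $330
Total = 110 + 60 + 220 + 450 + 420 + 330 = $1590.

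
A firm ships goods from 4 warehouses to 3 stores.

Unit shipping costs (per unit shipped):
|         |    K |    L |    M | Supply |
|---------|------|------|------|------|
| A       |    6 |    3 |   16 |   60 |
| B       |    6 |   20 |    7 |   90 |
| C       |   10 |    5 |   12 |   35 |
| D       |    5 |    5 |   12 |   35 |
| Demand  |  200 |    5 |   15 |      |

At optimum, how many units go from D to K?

35

Solving gives:
  A to K: 60 × 6 = 360
  B to K: 75 × 6 = 450
  B to M: 15 × 7 = 105
  C to K: 30 × 10 = 300
  C to L: 5 × 5 = 25
  D to K: 35 × 5 = 175
Total cost = 1415.
So D→K carries 35 units.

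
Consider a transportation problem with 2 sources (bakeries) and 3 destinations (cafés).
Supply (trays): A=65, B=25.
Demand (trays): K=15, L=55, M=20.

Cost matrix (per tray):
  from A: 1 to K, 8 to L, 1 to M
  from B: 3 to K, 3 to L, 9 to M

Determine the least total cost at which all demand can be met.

An optimal shipping plan:
  A–K: 15 × 1 = 15
  A–L: 30 × 8 = 240
  A–M: 20 × 1 = 20
  B–L: 25 × 3 = 75
Total = 15 + 240 + 20 + 75 = 350.

350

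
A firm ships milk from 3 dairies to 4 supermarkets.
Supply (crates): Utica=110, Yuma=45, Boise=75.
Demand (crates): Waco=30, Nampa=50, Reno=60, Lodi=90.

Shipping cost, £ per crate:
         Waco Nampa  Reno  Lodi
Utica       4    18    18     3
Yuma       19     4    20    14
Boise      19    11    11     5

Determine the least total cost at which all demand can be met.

An optimal shipping plan:
  Utica–Waco: 30 × £4 = £120
  Utica–Lodi: 80 × £3 = £240
  Yuma–Nampa: 45 × £4 = £180
  Boise–Nampa: 5 × £11 = £55
  Boise–Reno: 60 × £11 = £660
  Boise–Lodi: 10 × £5 = £50
Total = 120 + 240 + 180 + 55 + 660 + 50 = £1305.

1305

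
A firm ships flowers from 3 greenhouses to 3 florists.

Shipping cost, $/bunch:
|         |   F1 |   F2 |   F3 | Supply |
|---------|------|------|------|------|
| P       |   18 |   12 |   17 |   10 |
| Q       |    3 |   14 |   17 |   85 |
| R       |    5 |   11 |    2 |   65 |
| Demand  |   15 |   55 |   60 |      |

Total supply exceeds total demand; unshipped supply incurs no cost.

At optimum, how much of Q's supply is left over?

Minimum-cost shipments:
  P→F2: 10 × $12 = $120
  Q→F1: 15 × $3 = $45
  Q→F2: 40 × $14 = $560
  R→F2: 5 × $11 = $55
  R→F3: 60 × $2 = $120
Total cost = $900.
Q ships 55 of its 85, leaving 30.

30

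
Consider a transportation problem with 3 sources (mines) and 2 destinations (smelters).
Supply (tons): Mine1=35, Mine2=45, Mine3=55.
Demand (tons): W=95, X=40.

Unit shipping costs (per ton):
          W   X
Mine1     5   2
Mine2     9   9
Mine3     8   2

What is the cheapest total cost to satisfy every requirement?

One minimum-cost allocation:
  Mine1->W: 35 × 5 = 175
  Mine2->W: 45 × 9 = 405
  Mine3->W: 15 × 8 = 120
  Mine3->X: 40 × 2 = 80
Total = 175 + 405 + 120 + 80 = 780.

780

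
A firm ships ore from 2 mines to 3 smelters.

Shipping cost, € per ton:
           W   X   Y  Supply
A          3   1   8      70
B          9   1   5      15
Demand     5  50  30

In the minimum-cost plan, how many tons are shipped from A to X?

50

Solving gives:
  A→W: 5 × €3 = €15
  A→X: 50 × €1 = €50
  A→Y: 15 × €8 = €120
  B→Y: 15 × €5 = €75
Total cost = €260.
So A→X carries 50 tons.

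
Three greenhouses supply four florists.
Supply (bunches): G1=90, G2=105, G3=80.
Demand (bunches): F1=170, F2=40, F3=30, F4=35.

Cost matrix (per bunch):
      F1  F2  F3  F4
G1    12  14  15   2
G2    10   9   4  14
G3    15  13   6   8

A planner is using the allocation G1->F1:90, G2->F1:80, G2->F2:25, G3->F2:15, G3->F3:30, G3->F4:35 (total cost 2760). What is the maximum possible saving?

Current plan cost = 90·12 + 80·10 + 25·9 + 15·13 + 30·6 + 35·8 = 2760.
Optimal plan:
  G1→F1: 55 bunches
  G1→F4: 35 bunches
  G2→F1: 105 bunches
  G3→F1: 10 bunches
  G3→F2: 40 bunches
  G3→F3: 30 bunches
Optimal cost = 2630.
Saving = 2760 − 2630 = 130.

130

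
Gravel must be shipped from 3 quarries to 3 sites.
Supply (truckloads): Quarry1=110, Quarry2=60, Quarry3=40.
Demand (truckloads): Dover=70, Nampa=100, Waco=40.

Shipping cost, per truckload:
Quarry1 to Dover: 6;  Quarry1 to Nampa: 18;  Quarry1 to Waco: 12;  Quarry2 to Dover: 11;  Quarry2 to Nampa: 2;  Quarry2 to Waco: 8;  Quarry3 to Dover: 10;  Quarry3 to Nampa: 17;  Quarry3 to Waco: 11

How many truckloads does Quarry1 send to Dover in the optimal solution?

The minimum-cost plan:
  Quarry1→Dover: 70 × 6 = 420
  Quarry1→Waco: 40 × 12 = 480
  Quarry2→Nampa: 60 × 2 = 120
  Quarry3→Nampa: 40 × 17 = 680
Total cost = 1700.
So Quarry1→Dover carries 70 truckloads.

70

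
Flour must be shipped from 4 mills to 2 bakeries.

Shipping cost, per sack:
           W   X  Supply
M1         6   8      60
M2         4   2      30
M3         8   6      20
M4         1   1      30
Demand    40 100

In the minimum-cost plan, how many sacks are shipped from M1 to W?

Solving gives:
  M1 to W: 40 sacks
  M1 to X: 20 sacks
  M2 to X: 30 sacks
  M3 to X: 20 sacks
  M4 to X: 30 sacks
Total cost = 610.
So M1→W carries 40 sacks.

40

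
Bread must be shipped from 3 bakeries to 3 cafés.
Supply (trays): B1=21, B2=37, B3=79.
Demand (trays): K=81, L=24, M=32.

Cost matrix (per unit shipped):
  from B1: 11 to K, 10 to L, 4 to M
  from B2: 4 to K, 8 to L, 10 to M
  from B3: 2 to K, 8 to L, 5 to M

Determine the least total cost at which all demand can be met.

519

Optimal allocation:
  B1–M: 21 trays
  B2–K: 13 trays
  B2–L: 24 trays
  B3–K: 68 trays
  B3–M: 11 trays
Total cost = 519.
(Supply check: B1 ships 21; B2 ships 37; B3 ships 79.)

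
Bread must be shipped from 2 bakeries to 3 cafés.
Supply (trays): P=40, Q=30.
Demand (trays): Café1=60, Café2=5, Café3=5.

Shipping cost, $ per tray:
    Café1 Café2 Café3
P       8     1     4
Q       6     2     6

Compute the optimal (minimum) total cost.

445

Optimal allocation:
  P->Café1: 30 trays
  P->Café2: 5 trays
  P->Café3: 5 trays
  Q->Café1: 30 trays
Total cost = $445.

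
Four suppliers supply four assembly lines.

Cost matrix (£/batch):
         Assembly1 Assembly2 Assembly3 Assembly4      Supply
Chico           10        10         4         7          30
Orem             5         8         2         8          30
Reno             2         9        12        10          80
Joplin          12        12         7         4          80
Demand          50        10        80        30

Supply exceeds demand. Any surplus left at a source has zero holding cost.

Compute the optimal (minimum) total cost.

630

An optimal shipping plan:
  Chico→Assembly3: 30 × £4 = £120
  Orem→Assembly3: 30 × £2 = £60
  Reno→Assembly1: 50 × £2 = £100
  Reno→Assembly2: 10 × £9 = £90
  Joplin→Assembly3: 20 × £7 = £140
  Joplin→Assembly4: 30 × £4 = £120
Total = 120 + 60 + 100 + 90 + 140 + 120 = £630.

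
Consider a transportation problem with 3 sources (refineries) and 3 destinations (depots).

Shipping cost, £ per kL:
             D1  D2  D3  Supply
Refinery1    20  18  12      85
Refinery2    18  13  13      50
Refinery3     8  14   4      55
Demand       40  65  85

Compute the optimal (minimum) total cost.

2140

A cheapest plan:
  Refinery1 to D2: 15 kL
  Refinery1 to D3: 70 kL
  Refinery2 to D2: 50 kL
  Refinery3 to D1: 40 kL
  Refinery3 to D3: 15 kL
Total cost = £2140.
(Supply check: Refinery1 ships 85; Refinery2 ships 50; Refinery3 ships 55.)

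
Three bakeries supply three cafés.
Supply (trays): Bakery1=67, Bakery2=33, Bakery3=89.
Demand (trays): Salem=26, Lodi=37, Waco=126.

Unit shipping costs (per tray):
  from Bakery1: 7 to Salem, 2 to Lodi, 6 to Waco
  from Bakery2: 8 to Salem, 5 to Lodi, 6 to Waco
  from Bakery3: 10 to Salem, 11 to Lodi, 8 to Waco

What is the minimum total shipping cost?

Optimal allocation:
  Bakery1 to Salem: 26 trays
  Bakery1 to Lodi: 37 trays
  Bakery1 to Waco: 4 trays
  Bakery2 to Waco: 33 trays
  Bakery3 to Waco: 89 trays
Total cost = 1190.
(Supply check: Bakery1 ships 67; Bakery2 ships 33; Bakery3 ships 89.)

1190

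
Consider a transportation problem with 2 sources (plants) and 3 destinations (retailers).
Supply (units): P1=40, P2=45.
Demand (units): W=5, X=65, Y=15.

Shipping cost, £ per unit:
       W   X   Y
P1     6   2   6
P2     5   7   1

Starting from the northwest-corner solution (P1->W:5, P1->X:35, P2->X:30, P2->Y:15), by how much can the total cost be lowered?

30

Current plan cost = 5·6 + 35·2 + 30·7 + 15·1 = £325.
Optimal plan:
  P1->X: 40 × £2 = £80
  P2->W: 5 × £5 = £25
  P2->X: 25 × £7 = £175
  P2->Y: 15 × £1 = £15
Optimal cost = £295.
Saving = 325 − 295 = £30.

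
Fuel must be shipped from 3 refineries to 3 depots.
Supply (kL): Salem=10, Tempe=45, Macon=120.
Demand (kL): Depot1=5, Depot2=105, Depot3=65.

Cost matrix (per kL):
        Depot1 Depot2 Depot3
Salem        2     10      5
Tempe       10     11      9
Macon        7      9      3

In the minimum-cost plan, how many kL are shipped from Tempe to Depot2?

45

Solving gives:
  Salem to Depot1: 5 × 2 = 10
  Salem to Depot2: 5 × 10 = 50
  Tempe to Depot2: 45 × 11 = 495
  Macon to Depot2: 55 × 9 = 495
  Macon to Depot3: 65 × 3 = 195
Total cost = 1245.
So Tempe→Depot2 carries 45 kL.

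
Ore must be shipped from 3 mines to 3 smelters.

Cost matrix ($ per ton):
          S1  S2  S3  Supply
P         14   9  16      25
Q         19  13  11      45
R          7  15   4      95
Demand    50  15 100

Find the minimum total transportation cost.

An optimal shipping plan:
  P–S1: 10 × $14 = $140
  P–S2: 15 × $9 = $135
  Q–S3: 45 × $11 = $495
  R–S1: 40 × $7 = $280
  R–S3: 55 × $4 = $220
Total = 140 + 135 + 495 + 280 + 220 = $1270.
(Supply check: P ships 25; Q ships 45; R ships 95.)

1270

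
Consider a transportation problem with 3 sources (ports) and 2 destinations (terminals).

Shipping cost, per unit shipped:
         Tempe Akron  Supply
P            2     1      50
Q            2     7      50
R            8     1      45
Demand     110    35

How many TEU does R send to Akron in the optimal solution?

Solving gives:
  P–Tempe: 50 × 2 = 100
  Q–Tempe: 50 × 2 = 100
  R–Tempe: 10 × 8 = 80
  R–Akron: 35 × 1 = 35
Total cost = 315.
So R→Akron carries 35 TEU.

35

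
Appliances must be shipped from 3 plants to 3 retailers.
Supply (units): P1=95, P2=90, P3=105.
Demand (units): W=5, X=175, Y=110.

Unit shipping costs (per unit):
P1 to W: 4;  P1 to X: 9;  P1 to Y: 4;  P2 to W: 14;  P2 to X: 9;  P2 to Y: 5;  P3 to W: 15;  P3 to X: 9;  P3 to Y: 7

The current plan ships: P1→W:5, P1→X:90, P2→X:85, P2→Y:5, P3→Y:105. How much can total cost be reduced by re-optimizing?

Current plan cost = 5·4 + 90·9 + 85·9 + 5·5 + 105·7 = 2355.
Optimal plan:
  P1–W: 5 units
  P1–Y: 90 units
  P2–X: 70 units
  P2–Y: 20 units
  P3–X: 105 units
Optimal cost = 2055.
Saving = 2355 − 2055 = 300.

300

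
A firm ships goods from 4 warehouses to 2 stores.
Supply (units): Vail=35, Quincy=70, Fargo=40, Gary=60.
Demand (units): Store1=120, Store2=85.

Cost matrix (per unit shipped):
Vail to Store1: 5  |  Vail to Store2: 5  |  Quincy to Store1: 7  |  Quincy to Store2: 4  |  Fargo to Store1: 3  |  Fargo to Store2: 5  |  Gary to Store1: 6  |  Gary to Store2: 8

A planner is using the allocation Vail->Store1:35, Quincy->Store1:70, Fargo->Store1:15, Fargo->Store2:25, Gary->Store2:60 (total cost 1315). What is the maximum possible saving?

Current plan cost = 35·5 + 70·7 + 15·3 + 25·5 + 60·8 = 1315.
Optimal plan:
  Vail to Store1: 20 × 5 = 100
  Vail to Store2: 15 × 5 = 75
  Quincy to Store2: 70 × 4 = 280
  Fargo to Store1: 40 × 3 = 120
  Gary to Store1: 60 × 6 = 360
Optimal cost = 935.
Saving = 1315 − 935 = 380.

380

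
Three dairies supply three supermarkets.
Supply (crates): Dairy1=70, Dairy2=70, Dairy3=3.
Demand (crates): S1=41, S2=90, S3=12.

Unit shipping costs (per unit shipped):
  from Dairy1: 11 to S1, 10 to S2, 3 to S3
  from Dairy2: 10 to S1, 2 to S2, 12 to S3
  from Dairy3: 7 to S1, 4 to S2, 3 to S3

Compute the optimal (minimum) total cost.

809

A cheapest plan:
  Dairy1 to S1: 41 crates
  Dairy1 to S2: 17 crates
  Dairy1 to S3: 12 crates
  Dairy2 to S2: 70 crates
  Dairy3 to S2: 3 crates
Total cost = 809.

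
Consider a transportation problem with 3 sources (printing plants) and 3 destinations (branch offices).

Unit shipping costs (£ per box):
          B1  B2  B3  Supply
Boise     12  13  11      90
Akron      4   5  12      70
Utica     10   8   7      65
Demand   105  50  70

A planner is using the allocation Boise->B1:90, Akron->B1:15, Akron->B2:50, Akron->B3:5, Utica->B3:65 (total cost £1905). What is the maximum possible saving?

95

Current plan cost = 90·12 + 15·4 + 50·5 + 5·12 + 65·7 = £1905.
Optimal plan:
  Boise–B1: 35 × £12 = £420
  Boise–B3: 55 × £11 = £605
  Akron–B1: 70 × £4 = £280
  Utica–B2: 50 × £8 = £400
  Utica–B3: 15 × £7 = £105
Optimal cost = £1810.
Saving = 1905 − 1810 = £95.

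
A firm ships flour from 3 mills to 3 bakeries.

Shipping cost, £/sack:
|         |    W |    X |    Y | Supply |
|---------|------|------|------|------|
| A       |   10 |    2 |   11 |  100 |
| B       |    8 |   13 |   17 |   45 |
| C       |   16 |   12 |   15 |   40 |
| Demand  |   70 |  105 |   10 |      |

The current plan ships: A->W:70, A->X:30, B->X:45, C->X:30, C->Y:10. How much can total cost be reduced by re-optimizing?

685

Current plan cost = 70·10 + 30·2 + 45·13 + 30·12 + 10·15 = £1855.
Optimal plan:
  A–X: 100 × £2 = £200
  B–W: 45 × £8 = £360
  C–W: 25 × £16 = £400
  C–X: 5 × £12 = £60
  C–Y: 10 × £15 = £150
Optimal cost = £1170.
Saving = 1855 − 1170 = £685.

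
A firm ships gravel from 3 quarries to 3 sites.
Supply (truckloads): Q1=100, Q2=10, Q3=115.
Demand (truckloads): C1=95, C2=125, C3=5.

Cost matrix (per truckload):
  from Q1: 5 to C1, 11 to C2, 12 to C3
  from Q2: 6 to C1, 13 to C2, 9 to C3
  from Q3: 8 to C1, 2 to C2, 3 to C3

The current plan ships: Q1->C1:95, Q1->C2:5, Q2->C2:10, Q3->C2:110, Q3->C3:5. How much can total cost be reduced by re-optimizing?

Current plan cost = 95·5 + 5·11 + 10·13 + 110·2 + 5·3 = 895.
Optimal plan:
  Q1→C1: 90 × 5 = 450
  Q1→C2: 10 × 11 = 110
  Q2→C1: 5 × 6 = 30
  Q2→C3: 5 × 9 = 45
  Q3→C2: 115 × 2 = 230
Optimal cost = 865.
Saving = 895 − 865 = 30.

30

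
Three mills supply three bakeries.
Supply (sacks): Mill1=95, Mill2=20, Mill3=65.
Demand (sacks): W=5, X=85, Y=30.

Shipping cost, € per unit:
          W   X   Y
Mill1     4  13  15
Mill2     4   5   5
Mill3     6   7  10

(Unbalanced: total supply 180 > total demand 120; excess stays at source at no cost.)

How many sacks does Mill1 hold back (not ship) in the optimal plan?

60

An optimal plan:
  Mill1 to W: 5 × €4 = €20
  Mill1 to X: 20 × €13 = €260
  Mill1 to Y: 10 × €15 = €150
  Mill2 to Y: 20 × €5 = €100
  Mill3 to X: 65 × €7 = €455
Total cost = €985.
Mill1 ships 35 of its 95, leaving 60.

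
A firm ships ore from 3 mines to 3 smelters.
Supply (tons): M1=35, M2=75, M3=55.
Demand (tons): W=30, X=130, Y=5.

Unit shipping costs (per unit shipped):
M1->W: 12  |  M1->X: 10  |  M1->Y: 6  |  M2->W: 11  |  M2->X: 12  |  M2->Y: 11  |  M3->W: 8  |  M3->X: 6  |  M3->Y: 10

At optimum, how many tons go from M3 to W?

0

Solving gives:
  M1→X: 30 × 10 = 300
  M1→Y: 5 × 6 = 30
  M2→W: 30 × 11 = 330
  M2→X: 45 × 12 = 540
  M3→X: 55 × 6 = 330
Total cost = 1530.
The route M3→W is not used.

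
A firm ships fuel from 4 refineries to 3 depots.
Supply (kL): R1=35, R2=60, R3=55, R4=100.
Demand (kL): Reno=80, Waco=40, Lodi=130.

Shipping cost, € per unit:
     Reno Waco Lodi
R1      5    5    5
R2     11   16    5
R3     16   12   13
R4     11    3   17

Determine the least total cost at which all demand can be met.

An optimal shipping plan:
  R1 to Reno: 20 × €5 = €100
  R1 to Lodi: 15 × €5 = €75
  R2 to Lodi: 60 × €5 = €300
  R3 to Lodi: 55 × €13 = €715
  R4 to Reno: 60 × €11 = €660
  R4 to Waco: 40 × €3 = €120
Total = 100 + 75 + 300 + 715 + 660 + 120 = €1970.
(Supply check: R1 ships 35; R2 ships 60; R3 ships 55; R4 ships 100.)

1970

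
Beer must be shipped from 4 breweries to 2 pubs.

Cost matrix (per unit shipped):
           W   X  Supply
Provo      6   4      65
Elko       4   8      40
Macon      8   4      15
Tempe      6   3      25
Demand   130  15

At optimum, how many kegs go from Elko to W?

The minimum-cost plan:
  Provo to W: 65 × 6 = 390
  Elko to W: 40 × 4 = 160
  Macon to X: 15 × 4 = 60
  Tempe to W: 25 × 6 = 150
Total cost = 760.
So Elko→W carries 40 kegs.

40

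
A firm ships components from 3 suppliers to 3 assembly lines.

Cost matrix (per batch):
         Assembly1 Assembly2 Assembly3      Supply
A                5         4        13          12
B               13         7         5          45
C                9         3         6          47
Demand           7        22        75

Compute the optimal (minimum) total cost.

511

A cheapest plan:
  A–Assembly1: 7 × 5 = 35
  A–Assembly2: 5 × 4 = 20
  B–Assembly3: 45 × 5 = 225
  C–Assembly2: 17 × 3 = 51
  C–Assembly3: 30 × 6 = 180
Total = 35 + 20 + 225 + 51 + 180 = 511.
(Supply check: A ships 12; B ships 45; C ships 47.)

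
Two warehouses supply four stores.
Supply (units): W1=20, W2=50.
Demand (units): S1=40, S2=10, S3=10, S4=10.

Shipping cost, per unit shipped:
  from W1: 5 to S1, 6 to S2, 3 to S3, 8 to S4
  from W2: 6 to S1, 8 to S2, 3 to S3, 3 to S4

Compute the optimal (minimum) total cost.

One minimum-cost allocation:
  W1–S1: 10 units
  W1–S2: 10 units
  W2–S1: 30 units
  W2–S3: 10 units
  W2–S4: 10 units
Total cost = 350.

350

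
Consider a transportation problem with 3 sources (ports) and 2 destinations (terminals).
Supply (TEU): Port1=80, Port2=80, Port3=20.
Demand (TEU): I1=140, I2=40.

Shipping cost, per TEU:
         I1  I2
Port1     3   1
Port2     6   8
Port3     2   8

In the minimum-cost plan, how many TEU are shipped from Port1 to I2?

40

Solving gives:
  Port1→I1: 40 × 3 = 120
  Port1→I2: 40 × 1 = 40
  Port2→I1: 80 × 6 = 480
  Port3→I1: 20 × 2 = 40
Total cost = 680.
So Port1→I2 carries 40 TEU.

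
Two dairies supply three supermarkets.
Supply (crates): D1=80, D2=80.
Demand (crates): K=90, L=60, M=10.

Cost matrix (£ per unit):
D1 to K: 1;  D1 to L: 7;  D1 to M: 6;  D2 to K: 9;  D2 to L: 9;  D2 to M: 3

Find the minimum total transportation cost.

740

An optimal shipping plan:
  D1→K: 80 × £1 = £80
  D2→K: 10 × £9 = £90
  D2→L: 60 × £9 = £540
  D2→M: 10 × £3 = £30
Total = 80 + 90 + 540 + 30 = £740.
(Supply check: D1 ships 80; D2 ships 80.)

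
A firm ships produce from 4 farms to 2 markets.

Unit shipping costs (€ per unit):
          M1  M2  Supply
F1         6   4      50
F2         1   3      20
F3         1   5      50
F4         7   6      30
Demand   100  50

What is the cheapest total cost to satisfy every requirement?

480

A cheapest plan:
  F1–M2: 50 crates
  F2–M1: 20 crates
  F3–M1: 50 crates
  F4–M1: 30 crates
Total cost = €480.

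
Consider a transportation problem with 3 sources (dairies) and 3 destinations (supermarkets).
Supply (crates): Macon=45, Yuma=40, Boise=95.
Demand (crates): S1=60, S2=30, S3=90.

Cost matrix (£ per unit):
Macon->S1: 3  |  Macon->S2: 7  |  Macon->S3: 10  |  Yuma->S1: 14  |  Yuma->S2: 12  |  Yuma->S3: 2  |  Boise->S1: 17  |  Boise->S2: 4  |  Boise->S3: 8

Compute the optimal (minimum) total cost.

Optimal allocation:
  Macon→S1: 45 × £3 = £135
  Yuma→S3: 40 × £2 = £80
  Boise→S1: 15 × £17 = £255
  Boise→S2: 30 × £4 = £120
  Boise→S3: 50 × £8 = £400
Total = 135 + 80 + 255 + 120 + 400 = £990.

990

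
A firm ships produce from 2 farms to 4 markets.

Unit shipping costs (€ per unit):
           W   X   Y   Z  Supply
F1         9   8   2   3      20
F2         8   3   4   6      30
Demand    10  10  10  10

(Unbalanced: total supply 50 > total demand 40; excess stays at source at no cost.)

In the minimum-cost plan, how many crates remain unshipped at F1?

0

An optimal plan:
  F1→Y: 10 × €2 = €20
  F1→Z: 10 × €3 = €30
  F2→W: 10 × €8 = €80
  F2→X: 10 × €3 = €30
Total cost = €160.
F1 ships 20 of its 20, leaving 0.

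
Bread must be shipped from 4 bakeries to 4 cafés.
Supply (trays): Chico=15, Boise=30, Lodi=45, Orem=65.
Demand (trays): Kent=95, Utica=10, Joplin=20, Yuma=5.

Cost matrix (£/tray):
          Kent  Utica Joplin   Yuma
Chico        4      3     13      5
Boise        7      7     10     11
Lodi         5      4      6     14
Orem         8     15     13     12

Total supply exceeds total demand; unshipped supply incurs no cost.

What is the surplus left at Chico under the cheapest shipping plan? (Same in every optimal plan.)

Minimum-cost shipments:
  Chico to Kent: 10 × £4 = £40
  Chico to Yuma: 5 × £5 = £25
  Boise to Kent: 30 × £7 = £210
  Lodi to Kent: 15 × £5 = £75
  Lodi to Utica: 10 × £4 = £40
  Lodi to Joplin: 20 × £6 = £120
  Orem to Kent: 40 × £8 = £320
Total cost = £830.
Chico ships 15 of its 15, leaving 0.

0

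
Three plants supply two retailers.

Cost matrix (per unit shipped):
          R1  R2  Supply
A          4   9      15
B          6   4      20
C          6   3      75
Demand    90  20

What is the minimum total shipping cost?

A cheapest plan:
  A->R1: 15 units
  B->R1: 20 units
  C->R1: 55 units
  C->R2: 20 units
Total cost = 570.

570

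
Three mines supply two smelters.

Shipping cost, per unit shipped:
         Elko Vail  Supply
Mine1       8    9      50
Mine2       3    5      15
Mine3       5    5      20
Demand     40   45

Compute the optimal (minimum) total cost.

570

Optimal allocation:
  Mine1→Elko: 25 tons
  Mine1→Vail: 25 tons
  Mine2→Elko: 15 tons
  Mine3→Vail: 20 tons
Total cost = 570.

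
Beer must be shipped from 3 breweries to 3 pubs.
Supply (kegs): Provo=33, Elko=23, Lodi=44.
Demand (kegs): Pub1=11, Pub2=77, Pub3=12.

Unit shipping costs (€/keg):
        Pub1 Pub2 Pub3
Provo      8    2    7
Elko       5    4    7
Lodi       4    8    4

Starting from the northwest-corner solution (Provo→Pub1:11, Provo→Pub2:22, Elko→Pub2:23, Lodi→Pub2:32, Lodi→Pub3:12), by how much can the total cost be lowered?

110

Current plan cost = 11·8 + 22·2 + 23·4 + 32·8 + 12·4 = €528.
Optimal plan:
  Provo→Pub2: 33 kegs
  Elko→Pub2: 23 kegs
  Lodi→Pub1: 11 kegs
  Lodi→Pub2: 21 kegs
  Lodi→Pub3: 12 kegs
Optimal cost = €418.
Saving = 528 − 418 = €110.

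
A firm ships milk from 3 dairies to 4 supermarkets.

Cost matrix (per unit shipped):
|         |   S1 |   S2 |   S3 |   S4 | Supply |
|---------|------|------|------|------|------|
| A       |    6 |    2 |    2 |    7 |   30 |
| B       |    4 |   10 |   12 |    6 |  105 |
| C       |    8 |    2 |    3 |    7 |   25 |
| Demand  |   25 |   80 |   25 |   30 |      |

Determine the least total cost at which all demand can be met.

One minimum-cost allocation:
  A–S2: 5 crates
  A–S3: 25 crates
  B–S1: 25 crates
  B–S2: 50 crates
  B–S4: 30 crates
  C–S2: 25 crates
Total cost = 890.
(Supply check: A ships 30; B ships 105; C ships 25.)

890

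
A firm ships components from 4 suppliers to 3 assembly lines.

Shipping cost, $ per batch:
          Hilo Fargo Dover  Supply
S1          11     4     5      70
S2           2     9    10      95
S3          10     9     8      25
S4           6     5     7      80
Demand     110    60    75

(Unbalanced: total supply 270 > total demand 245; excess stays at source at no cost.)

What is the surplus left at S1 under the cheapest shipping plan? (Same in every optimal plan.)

Minimum-cost shipments:
  S1→Dover: 70 × $5 = $350
  S2→Hilo: 95 × $2 = $190
  S4→Hilo: 15 × $6 = $90
  S4→Fargo: 60 × $5 = $300
  S4→Dover: 5 × $7 = $35
Total cost = $965.
S1 ships 70 of its 70, leaving 0.

0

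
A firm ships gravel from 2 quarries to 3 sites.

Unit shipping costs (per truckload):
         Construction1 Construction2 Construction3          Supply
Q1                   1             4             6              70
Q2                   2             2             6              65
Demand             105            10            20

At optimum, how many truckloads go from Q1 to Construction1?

Solving gives:
  Q1->Construction1: 70 × 1 = 70
  Q2->Construction1: 35 × 2 = 70
  Q2->Construction2: 10 × 2 = 20
  Q2->Construction3: 20 × 6 = 120
Total cost = 280.
So Q1→Construction1 carries 70 truckloads.

70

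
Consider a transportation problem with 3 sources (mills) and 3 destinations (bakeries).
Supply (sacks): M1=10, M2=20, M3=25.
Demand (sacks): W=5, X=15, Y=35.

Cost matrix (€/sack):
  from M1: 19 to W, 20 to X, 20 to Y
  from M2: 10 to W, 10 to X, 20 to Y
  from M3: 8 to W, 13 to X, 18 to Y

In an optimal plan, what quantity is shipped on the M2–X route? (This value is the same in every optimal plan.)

15

Optimal shipments:
  M1→Y: 10 sacks
  M2→X: 15 sacks
  M2→Y: 5 sacks
  M3→W: 5 sacks
  M3→Y: 20 sacks
Total cost = €850.
So M2→X carries 15 sacks.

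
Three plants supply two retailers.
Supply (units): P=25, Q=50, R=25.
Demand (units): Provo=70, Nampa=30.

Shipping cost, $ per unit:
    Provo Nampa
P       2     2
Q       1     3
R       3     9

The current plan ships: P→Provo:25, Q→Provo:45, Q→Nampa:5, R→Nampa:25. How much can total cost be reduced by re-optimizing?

Current plan cost = 25·2 + 45·1 + 5·3 + 25·9 = $335.
Optimal plan:
  P to Nampa: 25 units
  Q to Provo: 45 units
  Q to Nampa: 5 units
  R to Provo: 25 units
Optimal cost = $185.
Saving = 335 − 185 = $150.

150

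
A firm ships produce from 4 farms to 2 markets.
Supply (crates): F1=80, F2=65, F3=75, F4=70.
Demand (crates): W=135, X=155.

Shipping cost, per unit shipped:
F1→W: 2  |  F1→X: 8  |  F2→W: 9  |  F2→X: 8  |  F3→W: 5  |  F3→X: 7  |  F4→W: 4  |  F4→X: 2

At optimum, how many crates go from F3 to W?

55

Optimal shipments:
  F1->W: 80 crates
  F2->X: 65 crates
  F3->W: 55 crates
  F3->X: 20 crates
  F4->X: 70 crates
Total cost = 1235.
So F3→W carries 55 crates.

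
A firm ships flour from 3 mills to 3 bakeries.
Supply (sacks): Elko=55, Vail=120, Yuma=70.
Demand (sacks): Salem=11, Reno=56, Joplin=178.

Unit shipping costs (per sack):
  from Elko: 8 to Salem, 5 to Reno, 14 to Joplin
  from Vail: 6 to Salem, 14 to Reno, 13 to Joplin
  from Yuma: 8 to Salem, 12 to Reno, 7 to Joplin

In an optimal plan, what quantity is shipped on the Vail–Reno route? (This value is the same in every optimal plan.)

The minimum-cost plan:
  Elko to Reno: 55 sacks
  Vail to Salem: 11 sacks
  Vail to Reno: 1 sacks
  Vail to Joplin: 108 sacks
  Yuma to Joplin: 70 sacks
Total cost = 2249.
So Vail→Reno carries 1 sacks.

1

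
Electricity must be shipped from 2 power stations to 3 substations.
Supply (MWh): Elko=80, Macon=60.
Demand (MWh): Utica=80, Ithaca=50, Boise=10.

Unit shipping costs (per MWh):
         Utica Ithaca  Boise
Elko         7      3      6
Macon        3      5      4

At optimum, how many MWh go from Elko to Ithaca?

50

The minimum-cost plan:
  Elko->Utica: 20 × 7 = 140
  Elko->Ithaca: 50 × 3 = 150
  Elko->Boise: 10 × 6 = 60
  Macon->Utica: 60 × 3 = 180
Total cost = 530.
So Elko→Ithaca carries 50 MWh.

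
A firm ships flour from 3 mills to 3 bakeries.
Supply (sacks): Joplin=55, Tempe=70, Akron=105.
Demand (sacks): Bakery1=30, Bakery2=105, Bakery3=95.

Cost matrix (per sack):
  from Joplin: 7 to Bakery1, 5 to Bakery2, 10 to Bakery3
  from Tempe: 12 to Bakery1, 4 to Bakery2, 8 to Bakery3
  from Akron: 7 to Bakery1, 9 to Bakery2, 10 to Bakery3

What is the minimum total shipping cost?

1595

Optimal allocation:
  Joplin–Bakery2: 55 × 5 = 275
  Tempe–Bakery2: 50 × 4 = 200
  Tempe–Bakery3: 20 × 8 = 160
  Akron–Bakery1: 30 × 7 = 210
  Akron–Bakery3: 75 × 10 = 750
Total = 275 + 200 + 160 + 210 + 750 = 1595.
(Supply check: Joplin ships 55; Tempe ships 70; Akron ships 105.)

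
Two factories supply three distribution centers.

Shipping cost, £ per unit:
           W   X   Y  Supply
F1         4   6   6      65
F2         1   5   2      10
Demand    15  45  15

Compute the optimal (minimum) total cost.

380

A cheapest plan:
  F1–W: 15 pallets
  F1–X: 45 pallets
  F1–Y: 5 pallets
  F2–Y: 10 pallets
Total cost = £380.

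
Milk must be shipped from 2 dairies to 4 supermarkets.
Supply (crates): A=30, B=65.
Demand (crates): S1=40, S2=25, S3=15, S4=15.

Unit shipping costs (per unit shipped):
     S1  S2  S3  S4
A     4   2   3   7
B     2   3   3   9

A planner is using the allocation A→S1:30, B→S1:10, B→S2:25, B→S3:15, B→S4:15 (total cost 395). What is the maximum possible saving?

Current plan cost = 30·4 + 10·2 + 25·3 + 15·3 + 15·9 = 395.
Optimal plan:
  A->S2: 15 × 2 = 30
  A->S4: 15 × 7 = 105
  B->S1: 40 × 2 = 80
  B->S2: 10 × 3 = 30
  B->S3: 15 × 3 = 45
Optimal cost = 290.
Saving = 395 − 290 = 105.

105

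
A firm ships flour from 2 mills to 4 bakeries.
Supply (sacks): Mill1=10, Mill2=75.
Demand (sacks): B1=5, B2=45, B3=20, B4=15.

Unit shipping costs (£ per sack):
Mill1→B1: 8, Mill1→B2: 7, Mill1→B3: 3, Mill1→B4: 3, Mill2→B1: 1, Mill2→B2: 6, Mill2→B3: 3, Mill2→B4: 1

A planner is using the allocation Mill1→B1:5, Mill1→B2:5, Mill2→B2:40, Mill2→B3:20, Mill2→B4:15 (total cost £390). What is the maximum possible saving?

Current plan cost = 5·8 + 5·7 + 40·6 + 20·3 + 15·1 = £390.
Optimal plan:
  Mill1 to B3: 10 sacks
  Mill2 to B1: 5 sacks
  Mill2 to B2: 45 sacks
  Mill2 to B3: 10 sacks
  Mill2 to B4: 15 sacks
Optimal cost = £350.
Saving = 390 − 350 = £40.

40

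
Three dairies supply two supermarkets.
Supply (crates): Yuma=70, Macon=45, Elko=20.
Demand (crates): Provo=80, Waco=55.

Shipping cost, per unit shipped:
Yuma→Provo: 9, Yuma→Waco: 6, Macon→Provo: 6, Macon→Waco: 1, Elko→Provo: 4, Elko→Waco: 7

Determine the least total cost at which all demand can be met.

One minimum-cost allocation:
  Yuma to Provo: 60 crates
  Yuma to Waco: 10 crates
  Macon to Waco: 45 crates
  Elko to Provo: 20 crates
Total cost = 725.

725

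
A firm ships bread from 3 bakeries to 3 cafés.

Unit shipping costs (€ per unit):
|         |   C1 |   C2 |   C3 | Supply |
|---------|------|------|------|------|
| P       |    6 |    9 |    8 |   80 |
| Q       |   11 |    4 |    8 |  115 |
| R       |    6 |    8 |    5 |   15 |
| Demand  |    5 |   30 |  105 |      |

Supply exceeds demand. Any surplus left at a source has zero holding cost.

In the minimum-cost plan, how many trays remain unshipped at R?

0

Minimum-cost shipments:
  P–C1: 5 trays
  P–C3: 5 trays
  Q–C2: 30 trays
  Q–C3: 85 trays
  R–C3: 15 trays
Total cost = €945.
R ships 15 of its 15, leaving 0.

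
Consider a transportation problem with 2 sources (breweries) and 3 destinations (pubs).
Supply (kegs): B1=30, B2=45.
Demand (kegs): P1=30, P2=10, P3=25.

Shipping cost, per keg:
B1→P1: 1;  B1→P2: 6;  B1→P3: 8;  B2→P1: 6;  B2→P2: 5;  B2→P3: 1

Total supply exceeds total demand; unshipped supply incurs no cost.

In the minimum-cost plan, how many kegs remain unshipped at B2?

Minimum-cost shipments:
  B1 to P1: 30 × 1 = 30
  B2 to P2: 10 × 5 = 50
  B2 to P3: 25 × 1 = 25
Total cost = 105.
B2 ships 35 of its 45, leaving 10.

10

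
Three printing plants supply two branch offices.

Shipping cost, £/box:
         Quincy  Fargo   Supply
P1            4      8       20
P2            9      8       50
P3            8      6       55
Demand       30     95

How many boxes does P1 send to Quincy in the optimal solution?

20

Optimal shipments:
  P1->Quincy: 20 × £4 = £80
  P2->Quincy: 10 × £9 = £90
  P2->Fargo: 40 × £8 = £320
  P3->Fargo: 55 × £6 = £330
Total cost = £820.
So P1→Quincy carries 20 boxes.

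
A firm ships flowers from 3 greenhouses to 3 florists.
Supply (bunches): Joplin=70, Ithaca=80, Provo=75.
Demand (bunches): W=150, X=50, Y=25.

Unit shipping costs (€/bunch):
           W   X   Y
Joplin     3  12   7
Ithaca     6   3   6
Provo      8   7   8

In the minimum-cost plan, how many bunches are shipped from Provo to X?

Solving gives:
  Joplin→W: 70 bunches
  Ithaca→W: 5 bunches
  Ithaca→X: 50 bunches
  Ithaca→Y: 25 bunches
  Provo→W: 75 bunches
Total cost = €1140.
The route Provo→X is not used.

0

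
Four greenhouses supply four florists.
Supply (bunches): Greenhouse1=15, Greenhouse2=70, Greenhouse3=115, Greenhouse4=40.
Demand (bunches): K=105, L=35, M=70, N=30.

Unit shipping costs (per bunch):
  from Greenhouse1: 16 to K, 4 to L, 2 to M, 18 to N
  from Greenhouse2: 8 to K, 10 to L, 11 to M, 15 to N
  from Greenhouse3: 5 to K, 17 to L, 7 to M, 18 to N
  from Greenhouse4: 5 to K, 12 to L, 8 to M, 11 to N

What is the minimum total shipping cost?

1725

An optimal shipping plan:
  Greenhouse1 to M: 15 × 2 = 30
  Greenhouse2 to K: 35 × 8 = 280
  Greenhouse2 to L: 35 × 10 = 350
  Greenhouse3 to K: 60 × 5 = 300
  Greenhouse3 to M: 55 × 7 = 385
  Greenhouse4 to K: 10 × 5 = 50
  Greenhouse4 to N: 30 × 11 = 330
Total = 30 + 280 + 350 + 300 + 385 + 50 + 330 = 1725.
(Supply check: Greenhouse1 ships 15; Greenhouse2 ships 70; Greenhouse3 ships 115; Greenhouse4 ships 40.)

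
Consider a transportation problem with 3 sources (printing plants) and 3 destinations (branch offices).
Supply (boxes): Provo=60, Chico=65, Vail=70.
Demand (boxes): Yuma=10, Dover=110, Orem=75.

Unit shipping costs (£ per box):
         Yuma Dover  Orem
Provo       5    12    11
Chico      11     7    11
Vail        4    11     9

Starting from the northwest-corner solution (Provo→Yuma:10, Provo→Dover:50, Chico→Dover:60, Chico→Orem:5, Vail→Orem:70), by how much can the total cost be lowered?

25

Current plan cost = 10·5 + 50·12 + 60·7 + 5·11 + 70·9 = £1755.
Optimal plan:
  Provo–Yuma: 10 × £5 = £50
  Provo–Dover: 45 × £12 = £540
  Provo–Orem: 5 × £11 = £55
  Chico–Dover: 65 × £7 = £455
  Vail–Orem: 70 × £9 = £630
Optimal cost = £1730.
Saving = 1755 − 1730 = £25.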